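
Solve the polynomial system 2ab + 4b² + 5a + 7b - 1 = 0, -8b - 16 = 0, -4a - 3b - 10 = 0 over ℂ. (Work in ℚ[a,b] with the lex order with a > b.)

Compute a lex Gröbner basis by Buchberger's algorithm.
f_1 = 2ab + 5a + 4b² + 7b - 1, LT = ab.
f_2 = -8b - 16, LT = b.
f_3 = -4a - 3b - 10, LT = a.

The S-polynomials (S(f_1,f_2), S(f_1,f_3), S(f_2,f_3)) all reduce to 0 modulo the current basis, so we have a Gröbner basis.
Inter-reduce: drop elements whose leading term is divisible by another's, tail-reduce, and make monic.
Reduced Gröbner basis: {a + 1, b + 2}.

Elimination: the polynomial b + 2 lies in the elimination ideal for b, so b ∈ {-2}. For each such b, the remaining basis elements (now univariate) give the rest of the solution.
  b = -2: the earlier basis element becomes a + 1 = 0, giving a = -1 — point (-1, -2).
Each listed point satisfies every original equation (direct substitution).

{(-1, -2)}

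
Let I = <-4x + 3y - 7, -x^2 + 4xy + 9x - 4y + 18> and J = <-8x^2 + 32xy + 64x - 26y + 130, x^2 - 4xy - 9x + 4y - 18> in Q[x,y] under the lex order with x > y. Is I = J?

For a fixed monomial order, each ideal has a unique reduced Gröbner basis; comparing bases decides equality.
Buchberger on the first generating set:
f_1 = -4x + 3y - 7, LT = x.
f_2 = -x^2 + 4xy + 9x - 4y + 18, LT = x^2.

S(f_1,f_2): lcm = x^2. S = 13/4xy + 43/4x - 4y + 18.
  reduce S modulo (f_1, f_2):
  remainder 39/16y^2 - 13/8y - 13/16 ≠ 0; add g_3 = 39/16y^2 - 13/8y - 13/16 to the basis.

The other S-polynomials (S(f_1,g_3), S(f_2,g_3)) all reduce to 0 modulo the current basis, so we have a Gröbner basis.
Inter-reduce: drop elements whose leading term is divisible by another's, tail-reduce, and make monic.
Reduced Gröbner basis: {x - 3/4y + 7/4, y^2 - 2/3y - 1/3}.

Buchberger on the second generating set:
h_1 = -8x^2 + 32xy + 64x - 26y + 130, LT = x^2.
h_2 = x^2 - 4xy - 9x + 4y - 18, LT = x^2.

S(h_1,h_2): lcm = x^2. S = x - 3/4y + 7/4.
  reduce S modulo (h_1, h_2):
  remainder x - 3/4y + 7/4 ≠ 0; add k_3 = x - 3/4y + 7/4 to the basis.

S(h_1,k_3): lcm = x^2. S = -13/4xy - 39/4x + 13/4y - 65/4.
  reduce S modulo (h_1, h_2, k_3):
  remainder -39/16y^2 + 13/8y + 13/16 ≠ 0; add k_4 = -39/16y^2 + 13/8y + 13/16 to the basis.

The other S-polynomials (S(h_2,k_3), S(h_1,k_4), S(h_2,k_4), S(k_3,k_4)) all reduce to 0 modulo the current basis, so we have a Gröbner basis.
Inter-reduce: drop elements whose leading term is divisible by another's, tail-reduce, and make monic.
Reduced Gröbner basis: {x - 3/4y + 7/4, y^2 - 2/3y - 1/3}.

The two bases agree; hence the ideals are identical.

Yes, the ideals are equal.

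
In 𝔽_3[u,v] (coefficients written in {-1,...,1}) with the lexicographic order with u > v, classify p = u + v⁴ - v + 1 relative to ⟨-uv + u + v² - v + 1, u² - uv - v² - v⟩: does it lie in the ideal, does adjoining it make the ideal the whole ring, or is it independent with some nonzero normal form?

First compute the reduced Gröbner basis of I by Buchberger's algorithm.
f_1 = -uv + u + v² - v + 1, LT = uv.
f_2 = u² - uv - v² - v, LT = u².

S(f_1,f_2): lcm = u²v. S = -u² + uv - u + v³ + v².
  reduce S modulo (f_1, f_2):
  remainder -u + v³ - v ≠ 0; add h_3 = -u + v³ - v to the basis.

S(f_1,h_3): lcm = uv. S = -u + v⁴ + v² + v - 1.
  reduce S modulo (f_1, f_2, h_3):
  remainder v⁴ - v³ + v² - v - 1 ≠ 0; add h_4 = v⁴ - v³ + v² - v - 1 to the basis.

The other S-polynomials (S(f_2,h_3), S(f_1,h_4), S(f_2,h_4), S(h_3,h_4)) all reduce to 0 modulo the current basis, so we have a Gröbner basis.
Inter-reduce: drop elements whose leading term is divisible by another's, tail-reduce, and make monic.
Reduced Gröbner basis: {u - v³ + v, v⁴ - v³ + v² - v - 1}.
Label its elements g_1 = u - v³ + v, g_2 = v⁴ - v³ + v² - v - 1.

Reduce p = u + v⁴ - v + 1 modulo G:
  leading term u: subtract (1)·g_1 from u + v⁴ - v + 1 → v⁴ + v³ + v + 1
  leading term v⁴: subtract (1)·g_2 from v⁴ + v³ + v + 1 → -v³ - v² - v - 1
  leading term v³: no divisor's leading term divides it; move -v³ to the remainder.
  leading term v²: no divisor's leading term divides it; move -v² to the remainder.
  leading term v: no divisor's leading term divides it; move -v to the remainder.
  leading term 1: no divisor's leading term divides it; move -1 to the remainder.
  normal form = -v³ - v² - v - 1.
The normal form is nonzero, so p ∉ I. Since p minus its normal form lies in I, I + (p) = I + (r) where r = -v³ - v² - v - 1; decide whether this ideal is the whole ring.
Run Buchberger on G together with r (pairs among the g_i already reduce to 0 since G is a Gröbner basis):
g_1 = u - v³ + v, LT = u.
g_2 = v⁴ - v³ + v² - v - 1, LT = v⁴.
r = -v³ - v² - v - 1, LT = v³.

S(g_2,r): lcm = v⁴. S = v³ + v - 1.
  reduce S modulo (g_1, g_2, r):
  remainder -v² + 1 ≠ 0; add m_4 = -v² + 1 to the basis.

S(r,m_4): lcm = v³. S = v² - v + 1.
  reduce S modulo (g_1, g_2, r, m_4):
  remainder -v - 1 ≠ 0; add m_5 = -v - 1 to the basis.

The other S-polynomials (S(g_1,g_2), S(g_1,r), S(g_1,m_4), S(g_2,m_4), S(g_1,m_5), S(g_2,m_5), S(r,m_5), S(m_4,m_5)) all reduce to 0 modulo the current basis, so we have a Gröbner basis.
Inter-reduce: drop elements whose leading term is divisible by another's, tail-reduce, and make monic.
Reduced Gröbner basis: {u, v + 1}.
The reduced Gröbner basis of I + (p) is {u, v + 1} ≠ {1}, a proper ideal, so the enlarged system stays consistent: p is independent of I, with normal form -v³ - v² - v - 1.

u + v⁴ - v + 1 is independent of I; its normal form modulo I is -v³ - v² - v - 1.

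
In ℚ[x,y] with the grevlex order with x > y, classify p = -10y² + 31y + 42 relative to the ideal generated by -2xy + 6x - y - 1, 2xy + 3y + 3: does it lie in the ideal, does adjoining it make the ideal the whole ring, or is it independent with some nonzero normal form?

Adjoining -10y² + 31y + 42 makes the ideal the whole ring: the system is inconsistent.

First compute the reduced Gröbner basis of I by Buchberger's algorithm.
f_1 = -2xy + 6x - y - 1, LT = xy.
f_2 = 2xy + 3y + 3, LT = xy.

S(f_1,f_2): lcm = xy. S = -3x - y - 1.
  leading term x: no divisor's leading term divides it; move -3x to the remainder.
  leading term y: no divisor's leading term divides it; move -y to the remainder.
  leading term 1: no divisor's leading term divides it; move -1 to the remainder.
  remainder -3x - y - 1 ≠ 0; add h_3 = -3x - y - 1 to the basis.

S(f_1,h_3): lcm = xy. S = -⅓y² - 3x + ⅙y + ½.
  leading term y²: no divisor's leading term divides it; move -⅓y² to the remainder.
  leading term x: subtract (1)·h_3 from -3x + ⅙y + ½ → 7/6y + 3/2
  leading term y: no divisor's leading term divides it; move 7/6y to the remainder.
  leading term 1: no divisor's leading term divides it; move 3/2 to the remainder.
  remainder -⅓y² + 7/6y + 3/2 ≠ 0; add h_4 = -⅓y² + 7/6y + 3/2 to the basis.

The other S-polynomials (S(f_2,h_3), S(f_1,h_4), S(f_2,h_4), S(h_3,h_4)) all reduce to 0 modulo the current basis, so we have a Gröbner basis.
Inter-reduce: drop elements whose leading term is divisible by another's, tail-reduce, and make monic.
Reduced Gröbner basis: {y² - 7/2y - 9/2, x + ⅓y + ⅓}.
Label its elements g_1 = y² - 7/2y - 9/2, g_2 = x + ⅓y + ⅓.

Reduce p = -10y² + 31y + 42 modulo G:
  leading term y²: subtract (-10)·g_1 from -10y² + 31y + 42 → -4y - 3
  leading term y: no divisor's leading term divides it; move -4y to the remainder.
  leading term 1: no divisor's leading term divides it; move -3 to the remainder.
  normal form = -4y - 3.
The normal form is nonzero, so p ∉ I. Since p minus its normal form lies in I, I + (p) = I + (r) where r = -4y - 3; decide whether this ideal is the whole ring.
Run Buchberger on G together with r (pairs among the g_i already reduce to 0 since G is a Gröbner basis):
g_1 = y² - 7/2y - 9/2, LT = y².
g_2 = x + ⅓y + ⅓, LT = x.
r = -4y - 3, LT = y.

S(g_1,r): lcm = y². S = -17/4y - 9/2.
  leading term y: subtract (17/16)·r from -17/4y - 9/2 → -21/16
  leading term 1: no divisor's leading term divides it; move -21/16 to the remainder.
  remainder -21/16 ≠ 0; add m_4 = -21/16 to the basis.

The other S-polynomials (S(g_1,g_2), S(g_2,r), S(g_1,m_4), S(g_2,m_4), S(r,m_4)) all reduce to 0 modulo the current basis, so we have a Gröbner basis.
Inter-reduce: drop elements whose leading term is divisible by another's, tail-reduce, and make monic.
Reduced Gröbner basis: {1}.
The reduced Gröbner basis of I + (p) is {1}: the ideal is the whole ring, so the enlarged system has no common solution — adjoining p is inconsistent.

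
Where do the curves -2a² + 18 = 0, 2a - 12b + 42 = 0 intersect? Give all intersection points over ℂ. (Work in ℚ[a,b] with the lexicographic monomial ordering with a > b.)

{(-3, 3), (3, 4)}

Compute a lex Gröbner basis by Buchberger's algorithm.
f_1 = -2a² + 18, LT = a².
f_2 = 2a - 12b + 42, LT = a.

S(f_1,f_2): lcm = a². S = 6ab - 21a - 9.
  reduce S modulo (f_1, f_2):
  remainder 36b² - 252b + 432 ≠ 0; add h_3 = 36b² - 252b + 432 to the basis.

The other S-polynomials (S(f_1,h_3), S(f_2,h_3)) all reduce to 0 modulo the current basis, so we have a Gröbner basis.
Inter-reduce: drop elements whose leading term is divisible by another's, tail-reduce, and make monic.
Reduced Gröbner basis: {a - 6b + 21, b² - 7b + 12}.

Since the basis is lex-ordered, b² - 7b + 12 is univariate in b. Its roots are {3, 4}. Back-substituting each root into the other basis elements fixes the other coordinates.
  b = 3: the earlier basis element becomes a + 3 = 0, giving a = -3 — point (-3, 3).
  b = 4: the earlier basis element becomes a - 3 = 0, giving a = 3 — point (3, 4).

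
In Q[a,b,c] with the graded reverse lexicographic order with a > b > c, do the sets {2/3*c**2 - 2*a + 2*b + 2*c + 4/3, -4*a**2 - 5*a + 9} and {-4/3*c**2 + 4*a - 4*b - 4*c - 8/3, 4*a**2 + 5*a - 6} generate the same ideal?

No, the ideals differ.

Two ideals are equal iff their reduced Gröbner bases coincide (the reduced basis is unique for a fixed ordering).
Buchberger on the first generating set:
f_1 = 2/3*c**2 - 2*a + 2*b + 2*c + 4/3, LT = c**2.
f_2 = -4*a**2 - 5*a + 9, LT = a**2.

S(f_1,f_2): leading monomials are coprime, so the S-polynomial reduces to 0 (Buchberger's first criterion).
Every S-polynomial of the final basis reduces to 0, so we have a Gröbner basis.
Inter-reduce: drop elements whose leading term is divisible by another's, tail-reduce, and make monic.
Reduced Gröbner basis: {a**2 + 5/4*a - 9/4, c**2 - 3*a + 3*b + 3*c + 2}.

Buchberger on the second generating set:
h_1 = -4/3*c**2 + 4*a - 4*b - 4*c - 8/3, LT = c**2.
h_2 = 4*a**2 + 5*a - 6, LT = a**2.

S(h_1,h_2): leading monomials are coprime, so the S-polynomial reduces to 0 (Buchberger's first criterion).
Every S-polynomial of the final basis reduces to 0, so we have a Gröbner basis.
Inter-reduce: drop elements whose leading term is divisible by another's, tail-reduce, and make monic.
Reduced Gröbner basis: {a**2 + 5/4*a - 3/2, c**2 - 3*a + 3*b + 3*c + 2}.

The bases are distinct; the ideals are different.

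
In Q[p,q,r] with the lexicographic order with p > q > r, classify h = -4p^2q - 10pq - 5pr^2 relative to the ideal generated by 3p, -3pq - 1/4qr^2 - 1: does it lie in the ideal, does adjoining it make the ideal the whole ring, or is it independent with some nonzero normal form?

First compute the reduced Gröbner basis of I by Buchberger's algorithm.
f_1 = 3p, LT = p.
f_2 = -3pq - 1/4qr^2 - 1, LT = pq.

S(f_1,f_2): lcm = pq. S = -1/12qr^2 - 1/3.
  reduce S modulo (f_1, f_2):
  remainder -1/12qr^2 - 1/3 ≠ 0; add k_3 = -1/12qr^2 - 1/3 to the basis.

The other S-polynomials (S(f_1,k_3), S(f_2,k_3)) all reduce to 0 modulo the current basis, so we have a Gröbner basis.
Inter-reduce: drop elements whose leading term is divisible by another's, tail-reduce, and make monic.
Reduced Gröbner basis: {p, qr^2 + 4}.
Label its elements g_1 = p, g_2 = qr^2 + 4.

Reduce h = -4p^2q - 10pq - 5pr^2 modulo G:
  leading term p^2q: subtract (-4pq)·g_1 from -4p^2q - 10pq - 5pr^2 → -10pq - 5pr^2
  leading term pq: subtract (-10q)·g_1 from -10pq - 5pr^2 → -5pr^2
  leading term pr^2: subtract (-5r^2)·g_1 from -5pr^2 → 0
  normal form = 0.
Since the normal form is 0, h ∈ I.

-4p^2q - 10pq - 5pr^2 lies in I (it reduces to 0).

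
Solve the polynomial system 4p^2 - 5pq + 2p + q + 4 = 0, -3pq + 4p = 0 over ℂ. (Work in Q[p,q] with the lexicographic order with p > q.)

Compute a lex Gröbner basis by Buchberger's algorithm.
f_1 = 4p^2 - 5pq + 2p + q + 4, LT = p^2.
f_2 = -3pq + 4p, LT = pq.

S(f_1,f_2): lcm = p^2q. S = 4/3p^2 - 5/4pq^2 + 1/2pq + 1/4q^2 + q.
  reduce S modulo (f_1, f_2):
  remainder 1/4q^2 + 2/3q - 4/3 ≠ 0; add h_3 = 1/4q^2 + 2/3q - 4/3 to the basis.

The other S-polynomials (S(f_1,h_3), S(f_2,h_3)) all reduce to 0 modulo the current basis, so we have a Gröbner basis.
Inter-reduce: drop elements whose leading term is divisible by another's, tail-reduce, and make monic.
Reduced Gröbner basis: {p^2 - 7/6p + 1/4q + 1, pq - 4/3p, q^2 + 8/3q - 16/3}.

Elimination: the polynomial q^2 + 8/3q - 16/3 lies in the elimination ideal for q, so q ∈ {-4, 4/3}. For each such q, the remaining basis elements (now univariate) give the rest of the solution.
  q = -4: the earlier basis elements become p^2 - 7/6p = 0; -16/3p = 0, giving p = 0 — point (0, -4).
  q = 4/3: the earlier basis element becomes p^2 - 7/6p + 4/3 = 0, giving p = 7/12 - sqrt(143)*I/12, 7/12 + sqrt(143)*I/12 — points (7/12 - sqrt(143)*I/12, 4/3), (7/12 + sqrt(143)*I/12, 4/3).

{(0, -4), (7/12 - sqrt(143)*I/12, 4/3), (7/12 + sqrt(143)*I/12, 4/3)}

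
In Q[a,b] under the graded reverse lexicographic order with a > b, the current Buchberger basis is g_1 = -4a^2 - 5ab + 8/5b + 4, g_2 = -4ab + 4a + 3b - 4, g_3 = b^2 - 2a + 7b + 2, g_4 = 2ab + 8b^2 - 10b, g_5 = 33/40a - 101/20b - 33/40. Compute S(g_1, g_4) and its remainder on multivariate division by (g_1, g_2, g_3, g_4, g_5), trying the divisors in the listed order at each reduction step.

lcm(LM(g_1), LM(g_4)) = a^2b.
S = (lcm/LT(g_1))·g_1 − (lcm/LT(g_4))·g_4 = -11/4ab^2 + 5ab - 2/5b^2 - b.
Reduce S modulo (g_1, g_2, g_3, g_4, g_5) in that order:
  leading term ab^2: subtract (11/16b)·g_2 from -11/4ab^2 + 5ab - 2/5b^2 - b → 9/4ab - 197/80b^2 + 7/4b
  leading term ab: subtract (-9/16)·g_2 from 9/4ab - 197/80b^2 + 7/4b → -197/80b^2 + 9/4a + 55/16b - 9/4
  leading term b^2: subtract (-197/80)·g_3 from -197/80b^2 + 9/4a + 55/16b - 9/4 → -107/40a + 827/40b + 107/40
  leading term a: subtract (-107/33)·g_5 from -107/40a + 827/40b + 107/40 → 5677/1320b
  leading term b: no divisor's leading term divides it; move 5677/1320b to the remainder.
The remainder 5677/1320b is nonzero, so it would be added as the next basis element.
This is the inner loop of Buchberger's algorithm — each nonzero remainder becomes a new basis element.

S(g_1, g_4) = -11/4ab^2 + 5ab - 2/5b^2 - b; remainder on division = 5677/1320b.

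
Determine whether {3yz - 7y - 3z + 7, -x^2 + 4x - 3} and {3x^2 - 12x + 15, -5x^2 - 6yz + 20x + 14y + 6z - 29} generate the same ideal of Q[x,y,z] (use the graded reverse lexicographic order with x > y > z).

No, the ideals differ.

For a fixed monomial order, each ideal has a unique reduced Gröbner basis; comparing bases decides equality.
Buchberger on the first generating set:
f_1 = 3yz - 7y - 3z + 7, LT = yz.
f_2 = -x^2 + 4x - 3, LT = x^2.

The S-polynomials (S(f_1,f_2)) all reduce to 0 modulo the current basis, so we have a Gröbner basis.
Inter-reduce: drop elements whose leading term is divisible by another's, tail-reduce, and make monic.
Reduced Gröbner basis: {x^2 - 4x + 3, yz - 7/3y - z + 7/3}.

Buchberger on the second generating set:
h_1 = 3x^2 - 12x + 15, LT = x^2.
h_2 = -5x^2 - 6yz + 20x + 14y + 6z - 29, LT = x^2.

S(h_1,h_2): lcm = x^2. S = -6/5yz + 14/5y + 6/5z - 4/5.
  leading term yz: no divisor's leading term divides it; move -6/5yz to the remainder.
  leading term y: no divisor's leading term divides it; move 14/5y to the remainder.
  leading term z: no divisor's leading term divides it; move 6/5z to the remainder.
  leading term 1: no divisor's leading term divides it; move -4/5 to the remainder.
  remainder -6/5yz + 14/5y + 6/5z - 4/5 ≠ 0; add k_3 = -6/5yz + 14/5y + 6/5z - 4/5 to the basis.

The other S-polynomials (S(h_1,k_3), S(h_2,k_3)) all reduce to 0 modulo the current basis, so we have a Gröbner basis.
Inter-reduce: drop elements whose leading term is divisible by another's, tail-reduce, and make monic.
Reduced Gröbner basis: {x^2 - 4x + 5, yz - 7/3y - z + 2/3}.

These differ, so the ideals are not equal.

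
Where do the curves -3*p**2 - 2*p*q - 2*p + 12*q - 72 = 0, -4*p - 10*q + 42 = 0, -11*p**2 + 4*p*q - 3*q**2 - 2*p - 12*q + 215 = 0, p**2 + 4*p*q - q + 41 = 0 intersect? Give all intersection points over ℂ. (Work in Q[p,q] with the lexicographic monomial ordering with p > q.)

Compute a lex Gröbner basis by Buchberger's algorithm.
f_1 = -3*p**2 - 2*p*q - 2*p + 12*q - 72, LT = p**2.
f_2 = -4*p - 10*q + 42, LT = p.
f_3 = -11*p**2 + 4*p*q - 2*p - 3*q**2 - 12*q + 215, LT = p**2.
f_4 = p**2 + 4*p*q - q + 41, LT = p**2.

S(f_1,f_2): lcm = p**2. S = -11/6*p*q + 67/6*p - 4*q + 24.
  leading term p*q: subtract (11/24*q)·f_2 from -11/6*p*q + 67/6*p - 4*q + 24 → 67/6*p + 55/12*q**2 - 93/4*q + 24
  leading term p: subtract (-67/24)·f_2 from 67/6*p + 55/12*q**2 - 93/4*q + 24 → 55/12*q**2 - 307/6*q + 565/4
  leading term q**2: no divisor's leading term divides it; move 55/12*q**2 to the remainder.
  leading term q: no divisor's leading term divides it; move -307/6*q to the remainder.
  leading term 1: no divisor's leading term divides it; move 565/4 to the remainder.
  remainder 55/12*q**2 - 307/6*q + 565/4 ≠ 0; add h_5 = 55/12*q**2 - 307/6*q + 565/4 to the basis.

S(f_1,f_3): lcm = p**2. S = 34/33*p*q + 16/33*p - 3/11*q**2 - 56/11*q + 479/11.
  leading term p*q: subtract (-17/66*q)·f_2 from 34/33*p*q + 16/33*p - 3/11*q**2 - 56/11*q + 479/11 → 16/33*p - 94/33*q**2 + 63/11*q + 479/11
  leading term p: subtract (-4/33)·f_2 from 16/33*p - 94/33*q**2 + 63/11*q + 479/11 → -94/33*q**2 + 149/33*q + 535/11
  leading term q**2: subtract (-376/605)·h_5 from -94/33*q**2 + 149/33*q + 535/11 → -16507/605*q + 16507/121
  leading term q: no divisor's leading term divides it; move -16507/605*q to the remainder.
  leading term 1: no divisor's leading term divides it; move 16507/121 to the remainder.
  remainder -16507/605*q + 16507/121 ≠ 0; add h_6 = -16507/605*q + 16507/121 to the basis.

S(f_1,f_4): lcm = p**2. S = -10/3*p*q + 2/3*p - 3*q - 17.
  leading term p*q: subtract (5/6*q)·f_2 from -10/3*p*q + 2/3*p - 3*q - 17 → 2/3*p + 25/3*q**2 - 38*q - 17
  leading term p: subtract (-1/6)·f_2 from 2/3*p + 25/3*q**2 - 38*q - 17 → 25/3*q**2 - 119/3*q - 10
  leading term q**2: subtract (20/11)·h_5 from 25/3*q**2 - 119/3*q - 10 → 587/11*q - 2935/11
  leading term q: subtract (-32285/16507)·h_6 from 587/11*q - 2935/11 → 0
  remainder 0.

S(f_2,f_3): lcm = p**2. S = 63/22*p*q - 235/22*p - 3/11*q**2 - 12/11*q + 215/11.
  leading term p*q: subtract (-63/88*q)·f_2 from 63/22*p*q - 235/22*p - 3/11*q**2 - 12/11*q + 215/11 → -235/22*p - 327/44*q**2 + 1275/44*q + 215/11
  leading term p: subtract (235/88)·f_2 from -235/22*p - 327/44*q**2 + 1275/44*q + 215/11 → -327/44*q**2 + 1225/22*q - 4075/44
  leading term q**2: subtract (-981/605)·h_5 from -327/44*q**2 + 1225/22*q - 4075/44 → -16507/605*q + 16507/121
  leading term q: subtract (1)·h_6 from -16507/605*q + 16507/121 → 0
  remainder 0.

S(f_2,f_4): lcm = p**2. S = -3/2*p*q - 21/2*p + q - 41.
  leading term p*q: subtract (3/8*q)·f_2 from -3/2*p*q - 21/2*p + q - 41 → -21/2*p + 15/4*q**2 - 59/4*q - 41
  leading term p: subtract (21/8)·f_2 from -21/2*p + 15/4*q**2 - 59/4*q - 41 → 15/4*q**2 + 23/2*q - 605/4
  leading term q**2: subtract (9/11)·h_5 from 15/4*q**2 + 23/2*q - 605/4 → 587/11*q - 2935/11
  leading term q: subtract (-32285/16507)·h_6 from 587/11*q - 2935/11 → 0
  remainder 0.

S(f_3,f_4): lcm = p**2. S = -48/11*p*q + 2/11*p + 3/11*q**2 + 23/11*q - 666/11.
  leading term p*q: subtract (12/11*q)·f_2 from -48/11*p*q + 2/11*p + 3/11*q**2 + 23/11*q - 666/11 → 2/11*p + 123/11*q**2 - 481/11*q - 666/11
  leading term p: subtract (-1/22)·f_2 from 2/11*p + 123/11*q**2 - 481/11*q - 666/11 → 123/11*q**2 - 486/11*q - 645/11
  leading term q**2: subtract (1476/605)·h_5 from 123/11*q**2 - 486/11*q - 645/11 → 48792/605*q - 48792/121
  leading term q: subtract (-48792/16507)·h_6 from 48792/605*q - 48792/121 → 0
  remainder 0.

S(f_1,h_5): leading monomials are coprime, so the S-polynomial reduces to 0 (Buchberger's first criterion).
S(f_2,h_5): leading monomials are coprime, so the S-polynomial reduces to 0 (Buchberger's first criterion).
S(f_3,h_5): leading monomials are coprime, so the S-polynomial reduces to 0 (Buchberger's first criterion).
S(f_4,h_5): leading monomials are coprime, so the S-polynomial reduces to 0 (Buchberger's first criterion).
S(f_1,h_6): leading monomials are coprime, so the S-polynomial reduces to 0 (Buchberger's first criterion).
S(f_2,h_6): leading monomials are coprime, so the S-polynomial reduces to 0 (Buchberger's first criterion).
S(f_3,h_6): leading monomials are coprime, so the S-polynomial reduces to 0 (Buchberger's first criterion).
S(f_4,h_6): leading monomials are coprime, so the S-polynomial reduces to 0 (Buchberger's first criterion).
S(h_5,h_6): lcm = q**2. S = -339/55*q + 339/11.
  leading term q: subtract (3729/16507)·h_6 from -339/55*q + 339/11 → 0
  remainder 0.

Every S-polynomial of the final basis reduces to 0, so we have a Gröbner basis.
Inter-reduce: drop elements whose leading term is divisible by another's, tail-reduce, and make monic.
Reduced Gröbner basis: {p + 2, q - 5}.

Elimination: the polynomial q - 5 lies in the elimination ideal for q, so q ∈ {5}. For each such q, the remaining basis elements (now univariate) give the rest of the solution.
  q = 5: the earlier basis element becomes p + 2 = 0, giving p = -2 — point (-2, 5).

{(-2, 5)}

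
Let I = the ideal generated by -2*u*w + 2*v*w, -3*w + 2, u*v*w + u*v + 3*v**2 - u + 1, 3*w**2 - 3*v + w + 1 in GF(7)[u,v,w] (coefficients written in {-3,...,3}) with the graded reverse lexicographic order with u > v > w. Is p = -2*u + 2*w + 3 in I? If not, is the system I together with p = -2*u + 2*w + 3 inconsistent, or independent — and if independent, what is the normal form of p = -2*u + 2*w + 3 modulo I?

-2*u + 2*w + 3 lies in I (it reduces to 0).

First compute the reduced Gröbner basis of I by Buchberger's algorithm.
f_1 = -2*u*w + 2*v*w, LT = u*w.
f_2 = -3*w + 2, LT = w.
f_3 = u*v*w + u*v + 3*v**2 - u + 1, LT = u*v*w.
f_4 = 3*w**2 - 3*v + w + 1, LT = w**2.

S(f_1,f_2): lcm = u*w. S = -v*w + 3*u.
  leading term v*w: subtract (-2*v)·f_2 from -v*w + 3*u → 3*u - 3*v
  leading term u: no divisor's leading term divides it; move 3*u to the remainder.
  leading term v: no divisor's leading term divides it; move -3*v to the remainder.
  remainder 3*u - 3*v ≠ 0; add h_5 = 3*u - 3*v to the basis.

S(f_1,f_3): lcm = u*v*w. S = -v**2*w - u*v - 3*v**2 + u - 1.
  leading term v**2*w: subtract (-2*v**2)·f_2 from -v**2*w - u*v - 3*v**2 + u - 1 → -u*v + v**2 + u - 1
  leading term u*v: subtract (2*v)·h_5 from -u*v + v**2 + u - 1 → u - 1
  leading term u: subtract (-2)·h_5 from u - 1 → v - 1
  leading term v: no divisor's leading term divides it; move v to the remainder.
  leading term 1: no divisor's leading term divides it; move -1 to the remainder.
  remainder v - 1 ≠ 0; add h_6 = v - 1 to the basis.

The other S-polynomials (S(f_1,f_4), S(f_2,f_3), S(f_2,f_4), S(f_3,f_4), S(f_1,h_5), S(f_2,h_5), S(f_3,h_5), S(f_4,h_5), S(f_1,h_6), S(f_2,h_6), S(f_3,h_6), S(f_4,h_6), S(h_5,h_6)) all reduce to 0 modulo the current basis, so we have a Gröbner basis.
Inter-reduce: drop elements whose leading term is divisible by another's, tail-reduce, and make monic.
Reduced Gröbner basis: {u - 1, v - 1, w - 3}.
Label its elements g_1 = u - 1, g_2 = v - 1, g_3 = w - 3.

Reduce p = -2*u + 2*w + 3 modulo G:
  leading term u: subtract (-2)·g_1 from -2*u + 2*w + 3 → 2*w + 1
  leading term w: subtract (2)·g_3 from 2*w + 1 → 0
  normal form = 0.
Since the normal form is 0, p ∈ I.

The remainder on division by a Gröbner basis is unique — it is the normal form.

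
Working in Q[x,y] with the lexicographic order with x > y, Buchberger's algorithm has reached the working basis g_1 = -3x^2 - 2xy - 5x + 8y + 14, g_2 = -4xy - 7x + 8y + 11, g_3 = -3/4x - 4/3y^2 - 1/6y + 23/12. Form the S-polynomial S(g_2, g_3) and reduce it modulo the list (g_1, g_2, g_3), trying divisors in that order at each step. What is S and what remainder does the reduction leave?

S(g_2, g_3) = 7/4x - 16/9y^3 - 2/9y^2 + 5/9y - 11/4; remainder on division = -16/9y^3 - 10/3y^2 + 1/6y + 31/18.

lcm(LM(g_2), LM(g_3)) = xy.
S = (lcm/LT(g_2))·g_2 − (lcm/LT(g_3))·g_3 = 7/4x - 16/9y^3 - 2/9y^2 + 5/9y - 11/4.
Reduce S modulo (g_1, g_2, g_3) in that order:
  leading term x: subtract (-7/3)·g_3 from 7/4x - 16/9y^3 - 2/9y^2 + 5/9y - 11/4 → -16/9y^3 - 10/3y^2 + 1/6y + 31/18
  leading term y^3: no divisor's leading term divides it; move -16/9y^3 to the remainder.
  leading term y^2: no divisor's leading term divides it; move -10/3y^2 to the remainder.
  leading term y: no divisor's leading term divides it; move 1/6y to the remainder.
  leading term 1: no divisor's leading term divides it; move 31/18 to the remainder.
The remainder -16/9y^3 - 10/3y^2 + 1/6y + 31/18 is nonzero, so it would be added as the next basis element.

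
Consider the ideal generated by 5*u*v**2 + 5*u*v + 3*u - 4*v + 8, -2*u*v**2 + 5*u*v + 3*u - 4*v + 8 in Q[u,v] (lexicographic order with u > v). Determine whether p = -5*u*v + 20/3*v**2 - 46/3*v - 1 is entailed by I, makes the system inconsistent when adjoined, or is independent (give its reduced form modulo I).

Adjoining -5*u*v + 20/3*v**2 - 46/3*v - 1 makes the ideal the whole ring: the system is inconsistent.

First compute the reduced Gröbner basis of I by Buchberger's algorithm.
f_1 = 5*u*v**2 + 5*u*v + 3*u - 4*v + 8, LT = u*v**2.
f_2 = -2*u*v**2 + 5*u*v + 3*u - 4*v + 8, LT = u*v**2.

S(f_1,f_2): lcm = u*v**2. S = 7/2*u*v + 21/10*u - 14/5*v + 28/5.
  leading term u*v: no divisor's leading term divides it; move 7/2*u*v to the remainder.
  leading term u: no divisor's leading term divides it; move 21/10*u to the remainder.
  leading term v: no divisor's leading term divides it; move -14/5*v to the remainder.
  leading term 1: no divisor's leading term divides it; move 28/5 to the remainder.
  remainder 7/2*u*v + 21/10*u - 14/5*v + 28/5 ≠ 0; add h_3 = 7/2*u*v + 21/10*u - 14/5*v + 28/5 to the basis.

S(f_1,h_3): lcm = u*v**2. S = 2/5*u*v + 3/5*u + 4/5*v**2 - 12/5*v + 8/5.
  leading term u*v: subtract (4/35)·h_3 from 2/5*u*v + 3/5*u + 4/5*v**2 - 12/5*v + 8/5 → 9/25*u + 4/5*v**2 - 52/25*v + 24/25
  leading term u: no divisor's leading term divides it; move 9/25*u to the remainder.
  leading term v**2: no divisor's leading term divides it; move 4/5*v**2 to the remainder.
  leading term v: no divisor's leading term divides it; move -52/25*v to the remainder.
  leading term 1: no divisor's leading term divides it; move 24/25 to the remainder.
  remainder 9/25*u + 4/5*v**2 - 52/25*v + 24/25 ≠ 0; add h_4 = 9/25*u + 4/5*v**2 - 52/25*v + 24/25 to the basis.

S(f_1,h_4): lcm = u*v**2. S = u*v + 3/5*u - 20/9*v**4 + 52/9*v**3 - 8/3*v**2 - 4/5*v + 8/5.
  leading term u*v: subtract (2/7)·h_3 from u*v + 3/5*u - 20/9*v**4 + 52/9*v**3 - 8/3*v**2 - 4/5*v + 8/5 → -20/9*v**4 + 52/9*v**3 - 8/3*v**2
  leading term v**4: no divisor's leading term divides it; move -20/9*v**4 to the remainder.
  leading term v**3: no divisor's leading term divides it; move 52/9*v**3 to the remainder.
  leading term v**2: no divisor's leading term divides it; move -8/3*v**2 to the remainder.
  remainder -20/9*v**4 + 52/9*v**3 - 8/3*v**2 ≠ 0; add h_5 = -20/9*v**4 + 52/9*v**3 - 8/3*v**2 to the basis.

S(h_3,h_4): lcm = u*v. S = 3/5*u - 20/9*v**3 + 52/9*v**2 - 52/15*v + 8/5.
  leading term u: subtract (5/3)·h_4 from 3/5*u - 20/9*v**3 + 52/9*v**2 - 52/15*v + 8/5 → -20/9*v**3 + 40/9*v**2
  leading term v**3: no divisor's leading term divides it; move -20/9*v**3 to the remainder.
  leading term v**2: no divisor's leading term divides it; move 40/9*v**2 to the remainder.
  remainder -20/9*v**3 + 40/9*v**2 ≠ 0; add h_6 = -20/9*v**3 + 40/9*v**2 to the basis.

The other S-polynomials (S(f_2,h_3), S(f_2,h_4), S(f_1,h_5), S(f_2,h_5), S(h_3,h_5), S(h_4,h_5), S(f_1,h_6), S(f_2,h_6), S(h_3,h_6), S(h_4,h_6), S(h_5,h_6)) all reduce to 0 modulo the current basis, so we have a Gröbner basis.
Inter-reduce: drop elements whose leading term is divisible by another's, tail-reduce, and make monic.
Reduced Gröbner basis: {u + 20/9*v**2 - 52/9*v + 8/3, v**3 - 2*v**2}.
Label its elements g_1 = u + 20/9*v**2 - 52/9*v + 8/3, g_2 = v**3 - 2*v**2.

Reduce p = -5*u*v + 20/3*v**2 - 46/3*v - 1 modulo G:
  leading term u*v: subtract (-5*v)·g_1 from -5*u*v + 20/3*v**2 - 46/3*v - 1 → 100/9*v**3 - 200/9*v**2 - 2*v - 1
  leading term v**3: subtract (100/9)·g_2 from 100/9*v**3 - 200/9*v**2 - 2*v - 1 → -2*v - 1
  leading term v: no divisor's leading term divides it; move -2*v to the remainder.
  leading term 1: no divisor's leading term divides it; move -1 to the remainder.
  normal form = -2*v - 1.
The normal form is nonzero, so p ∉ I. Since p minus its normal form lies in I, I + (p) = I + (r) where r = -2*v - 1; decide whether this ideal is the whole ring.
Run Buchberger on G together with r (pairs among the g_i already reduce to 0 since G is a Gröbner basis):
g_1 = u + 20/9*v**2 - 52/9*v + 8/3, LT = u.
g_2 = v**3 - 2*v**2, LT = v**3.
r = -2*v - 1, LT = v.

S(g_2,r): lcm = v**3. S = -5/2*v**2.
  leading term v**2: subtract (5/4*v)·r from -5/2*v**2 → 5/4*v
  leading term v: subtract (-5/8)·r from 5/4*v → -5/8
  leading term 1: no divisor's leading term divides it; move -5/8 to the remainder.
  remainder -5/8 ≠ 0; add m_4 = -5/8 to the basis.

The other S-polynomials (S(g_1,g_2), S(g_1,r), S(g_1,m_4), S(g_2,m_4), S(r,m_4)) all reduce to 0 modulo the current basis, so we have a Gröbner basis.
Inter-reduce: drop elements whose leading term is divisible by another's, tail-reduce, and make monic.
Reduced Gröbner basis: {1}.
The reduced Gröbner basis of I + (p) is {1}: the ideal is the whole ring, so the enlarged system has no common solution — adjoining p is inconsistent.

Ideal membership is decidable via reduction modulo a Gröbner basis.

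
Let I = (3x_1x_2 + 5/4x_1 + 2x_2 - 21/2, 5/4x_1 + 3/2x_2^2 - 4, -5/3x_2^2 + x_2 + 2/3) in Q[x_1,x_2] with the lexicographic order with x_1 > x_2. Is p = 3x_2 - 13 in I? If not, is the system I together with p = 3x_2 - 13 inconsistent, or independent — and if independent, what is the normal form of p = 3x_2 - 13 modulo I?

First compute the reduced Gröbner basis of I by Buchberger's algorithm.
f_1 = 3x_1x_2 + 5/4x_1 + 2x_2 - 21/2, LT = x_1x_2.
f_2 = 5/4x_1 + 3/2x_2^2 - 4, LT = x_1.
f_3 = -5/3x_2^2 + x_2 + 2/3, LT = x_2^2.

S(f_1,f_2): lcm = x_1x_2. S = 5/12x_1 - 6/5x_2^3 + 58/15x_2 - 7/2.
  leading term x_1: subtract (1/3)·f_2 from 5/12x_1 - 6/5x_2^3 + 58/15x_2 - 7/2 → -6/5x_2^3 - 1/2x_2^2 + 58/15x_2 - 13/6
  leading term x_2^3: subtract (18/25x_2)·f_3 from -6/5x_2^3 - 1/2x_2^2 + 58/15x_2 - 13/6 → -61/50x_2^2 + 254/75x_2 - 13/6
  leading term x_2^2: subtract (183/250)·f_3 from -61/50x_2^2 + 254/75x_2 - 13/6 → 1991/750x_2 - 1991/750
  leading term x_2: no divisor's leading term divides it; move 1991/750x_2 to the remainder.
  leading term 1: no divisor's leading term divides it; move -1991/750 to the remainder.
  remainder 1991/750x_2 - 1991/750 ≠ 0; add h_4 = 1991/750x_2 - 1991/750 to the basis.

The other S-polynomials (S(f_1,f_3), S(f_2,f_3), S(f_1,h_4), S(f_2,h_4), S(f_3,h_4)) all reduce to 0 modulo the current basis, so we have a Gröbner basis.
Inter-reduce: drop elements whose leading term is divisible by another's, tail-reduce, and make monic.
Reduced Gröbner basis: {x_1 - 2, x_2 - 1}.
Label its elements g_1 = x_1 - 2, g_2 = x_2 - 1.

Reduce p = 3x_2 - 13 modulo G:
  leading term x_2: subtract (3)·g_2 from 3x_2 - 13 → -10
  leading term 1: no divisor's leading term divides it; move -10 to the remainder.
  normal form = -10.
The normal form is nonzero, so p ∉ I. Since p minus its normal form lies in I, I + (p) = I + (r) where r = -10; decide whether this ideal is the whole ring.
Here r = -10 is a nonzero constant, hence a unit: 1 ∈ I + (p), the Gröbner basis of I + (p) is {1}, and the enlarged system has no common solution — adjoining p is inconsistent.

Adjoining 3x_2 - 13 makes the ideal the whole ring: the system is inconsistent.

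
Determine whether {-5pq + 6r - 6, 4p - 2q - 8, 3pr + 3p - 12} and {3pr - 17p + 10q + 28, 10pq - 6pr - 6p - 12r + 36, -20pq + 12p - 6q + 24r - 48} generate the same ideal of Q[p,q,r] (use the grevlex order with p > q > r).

For a fixed monomial order, each ideal has a unique reduced Gröbner basis; comparing bases decides equality.
Buchberger on the first generating set:
f_1 = -5pq + 6r - 6, LT = pq.
f_2 = 4p - 2q - 8, LT = p.
f_3 = 3pr + 3p - 12, LT = pr.

S(f_1,f_2): lcm = pq. S = 1/2q^2 + 2q - 6/5r + 6/5.
  leading term q^2: no divisor's leading term divides it; move 1/2q^2 to the remainder.
  leading term q: no divisor's leading term divides it; move 2q to the remainder.
  leading term r: no divisor's leading term divides it; move -6/5r to the remainder.
  leading term 1: no divisor's leading term divides it; move 6/5 to the remainder.
  remainder 1/2q^2 + 2q - 6/5r + 6/5 ≠ 0; add g_4 = 1/2q^2 + 2q - 6/5r + 6/5 to the basis.

S(f_1,f_3): lcm = pqr. S = -pq - 6/5r^2 + 4q + 6/5r.
  leading term pq: subtract (1/5)·f_1 from -pq - 6/5r^2 + 4q + 6/5r → -6/5r^2 + 4q + 6/5
  leading term r^2: no divisor's leading term divides it; move -6/5r^2 to the remainder.
  leading term q: no divisor's leading term divides it; move 4q to the remainder.
  leading term 1: no divisor's leading term divides it; move 6/5 to the remainder.
  remainder -6/5r^2 + 4q + 6/5 ≠ 0; add g_5 = -6/5r^2 + 4q + 6/5 to the basis.

S(f_2,f_3): lcm = pr. S = -1/2qr - p - 2r + 4.
  leading term qr: no divisor's leading term divides it; move -1/2qr to the remainder.
  leading term p: subtract (-1/4)·f_2 from -p - 2r + 4 → -1/2q - 2r + 2
  leading term q: no divisor's leading term divides it; move -1/2q to the remainder.
  leading term r: no divisor's leading term divides it; move -2r to the remainder.
  leading term 1: no divisor's leading term divides it; move 2 to the remainder.
  remainder -1/2qr - 1/2q - 2r + 2 ≠ 0; add g_6 = -1/2qr - 1/2q - 2r + 2 to the basis.

The other S-polynomials (S(f_1,g_4), S(f_2,g_4), S(f_3,g_4), S(f_1,g_5), S(f_2,g_5), S(f_3,g_5), S(g_4,g_5), S(f_1,g_6), S(f_2,g_6), S(f_3,g_6), S(g_4,g_6), S(g_5,g_6)) all reduce to 0 modulo the current basis, so we have a Gröbner basis.
Inter-reduce: drop elements whose leading term is divisible by another's, tail-reduce, and make monic.
Reduced Gröbner basis: {q^2 + 4q - 12/5r + 12/5, qr + q + 4r - 4, r^2 - 10/3q - 1, p - 1/2q - 2}.

Buchberger on the second generating set:
h_1 = 3pr - 17p + 10q + 28, LT = pr.
h_2 = 10pq - 6pr - 6p - 12r + 36, LT = pq.
h_3 = -20pq + 12p - 6q + 24r - 48, LT = pq.

S(h_1,h_2): lcm = pqr. S = 3/5pr^2 - 17/3pq + 10/3q^2 + 3/5pr + 6/5r^2 + 28/3q - 18/5r.
  leading term pr^2: subtract (1/5r)·h_1 from 3/5pr^2 - 17/3pq + 10/3q^2 + 3/5pr + 6/5r^2 + 28/3q - 18/5r → -17/3pq + 10/3q^2 + 4pr - 2qr + 6/5r^2 + 28/3q - 46/5r
  leading term pq: subtract (-17/30)·h_2 from -17/3pq + 10/3q^2 + 4pr - 2qr + 6/5r^2 + 28/3q - 46/5r → 10/3q^2 + 3/5pr - 2qr + 6/5r^2 - 17/5p + 28/3q - 16r + 102/5
  leading term q^2: no divisor's leading term divides it; move 10/3q^2 to the remainder.
  leading term pr: subtract (1/5)·h_1 from 3/5pr - 2qr + 6/5r^2 - 17/5p + 28/3q - 16r + 102/5 → -2qr + 6/5r^2 + 22/3q - 16r + 74/5
  leading term qr: no divisor's leading term divides it; move -2qr to the remainder.
  leading term r^2: no divisor's leading term divides it; move 6/5r^2 to the remainder.
  leading term q: no divisor's leading term divides it; move 22/3q to the remainder.
  leading term r: no divisor's leading term divides it; move -16r to the remainder.
  leading term 1: no divisor's leading term divides it; move 74/5 to the remainder.
  remainder 10/3q^2 - 2qr + 6/5r^2 + 22/3q - 16r + 74/5 ≠ 0; add k_4 = 10/3q^2 - 2qr + 6/5r^2 + 22/3q - 16r + 74/5 to the basis.

S(h_1,h_3): lcm = pqr. S = -17/3pq + 10/3q^2 + 3/5pr - 3/10qr + 6/5r^2 + 28/3q - 12/5r.
  leading term pq: subtract (-17/30)·h_2 from -17/3pq + 10/3q^2 + 3/5pr - 3/10qr + 6/5r^2 + 28/3q - 12/5r → 10/3q^2 - 14/5pr - 3/10qr + 6/5r^2 - 17/5p + 28/3q - 46/5r + 102/5
  leading term q^2: subtract (1)·k_4 from 10/3q^2 - 14/5pr - 3/10qr + 6/5r^2 - 17/5p + 28/3q - 46/5r + 102/5 → -14/5pr + 17/10qr - 17/5p + 2q + 34/5r + 28/5
  leading term pr: subtract (-14/15)·h_1 from -14/5pr + 17/10qr - 17/5p + 2q + 34/5r + 28/5 → 17/10qr - 289/15p + 34/3q + 34/5r + 476/15
  leading term qr: no divisor's leading term divides it; move 17/10qr to the remainder.
  leading term p: no divisor's leading term divides it; move -289/15p to the remainder.
  leading term q: no divisor's leading term divides it; move 34/3q to the remainder.
  leading term r: no divisor's leading term divides it; move 34/5r to the remainder.
  leading term 1: no divisor's leading term divides it; move 476/15 to the remainder.
  remainder 17/10qr - 289/15p + 34/3q + 34/5r + 476/15 ≠ 0; add k_5 = 17/10qr - 289/15p + 34/3q + 34/5r + 476/15 to the basis.

S(h_2,h_3): lcm = pq. S = -3/5pr - 3/10q + 6/5.
  leading term pr: subtract (-1/5)·h_1 from -3/5pr - 3/10q + 6/5 → -17/5p + 17/10q + 34/5
  leading term p: no divisor's leading term divides it; move -17/5p to the remainder.
  leading term q: no divisor's leading term divides it; move 17/10q to the remainder.
  leading term 1: no divisor's leading term divides it; move 34/5 to the remainder.
  remainder -17/5p + 17/10q + 34/5 ≠ 0; add k_6 = -17/5p + 17/10q + 34/5 to the basis.

S(h_3,k_4): lcm = pq^2. S = 3/5pqr - 9/25pr^2 - 14/5pq + 3/10q^2 + 24/5pr - 6/5qr - 111/25p + 12/5q.
  leading term pqr: subtract (1/5q)·h_1 from 3/5pqr - 9/25pr^2 - 14/5pq + 3/10q^2 + 24/5pr - 6/5qr - 111/25p + 12/5q → -9/25pr^2 + 3/5pq - 17/10q^2 + 24/5pr - 6/5qr - 111/25p - 16/5q
  leading term pr^2: subtract (-3/25r)·h_1 from -9/25pr^2 + 3/5pq - 17/10q^2 + 24/5pr - 6/5qr - 111/25p - 16/5q → 3/5pq - 17/10q^2 + 69/25pr - 111/25p - 16/5q + 84/25r
  leading term pq: subtract (3/50)·h_2 from 3/5pq - 17/10q^2 + 69/25pr - 111/25p - 16/5q + 84/25r → -17/10q^2 + 78/25pr - 102/25p - 16/5q + 102/25r - 54/25
  leading term q^2: subtract (-51/100)·k_4 from -17/10q^2 + 78/25pr - 102/25p - 16/5q + 102/25r - 54/25 → 78/25pr - 51/50qr + 153/250r^2 - 102/25p + 27/50q - 102/25r + 1347/250
  leading term pr: subtract (26/25)·h_1 from 78/25pr - 51/50qr + 153/250r^2 - 102/25p + 27/50q - 102/25r + 1347/250 → -51/50qr + 153/250r^2 + 68/5p - 493/50q - 102/25r - 5933/250
  leading term qr: subtract (-3/5)·k_5 from -51/50qr + 153/250r^2 + 68/5p - 493/50q - 102/25r - 5933/250 → 153/250r^2 + 51/25p - 153/50q - 1173/250
  leading term r^2: no divisor's leading term divides it; move 153/250r^2 to the remainder.
  leading term p: subtract (-3/5)·k_6 from 51/25p - 153/50q - 1173/250 → -51/25q - 153/250
  leading term q: no divisor's leading term divides it; move -51/25q to the remainder.
  leading term 1: no divisor's leading term divides it; move -153/250 to the remainder.
  remainder 153/250r^2 - 51/25q - 153/250 ≠ 0; add k_7 = 153/250r^2 - 51/25q - 153/250 to the basis.

The other S-polynomials (S(h_1,k_4), S(h_2,k_4), S(h_1,k_5), S(h_2,k_5), S(h_3,k_5), S(k_4,k_5), S(h_1,k_6), S(h_2,k_6), S(h_3,k_6), S(k_4,k_6), S(k_5,k_6), S(h_1,k_7), S(h_2,k_7), S(h_3,k_7), S(k_4,k_7), S(k_5,k_7), S(k_6,k_7)) all reduce to 0 modulo the current basis, so we have a Gröbner basis.
Inter-reduce: drop elements whose leading term is divisible by another's, tail-reduce, and make monic.
Reduced Gröbner basis: {q^2 + 4q - 12/5r + 12/5, qr + q + 4r - 4, r^2 - 10/3q - 1, p - 1/2q - 2}.

The two bases agree; hence the ideals are identical.

Yes, the ideals are equal.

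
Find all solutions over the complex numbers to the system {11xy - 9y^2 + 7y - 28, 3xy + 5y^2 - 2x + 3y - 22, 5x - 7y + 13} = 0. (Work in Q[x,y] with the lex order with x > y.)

Compute a lex Gröbner basis by Buchberger's algorithm.
f_1 = 11xy - 9y^2 + 7y - 28, LT = xy.
f_2 = 3xy - 2x + 5y^2 + 3y - 22, LT = xy.
f_3 = 5x - 7y + 13, LT = x.

S(f_1,f_2): lcm = xy. S = 2/3x - 82/33y^2 - 4/11y + 158/33.
  leading term x: subtract (2/15)·f_3 from 2/3x - 82/33y^2 - 4/11y + 158/33 → -82/33y^2 + 94/165y + 168/55
  leading term y^2: no divisor's leading term divides it; move -82/33y^2 to the remainder.
  leading term y: no divisor's leading term divides it; move 94/165y to the remainder.
  leading term 1: no divisor's leading term divides it; move 168/55 to the remainder.
  remainder -82/33y^2 + 94/165y + 168/55 ≠ 0; add h_4 = -82/33y^2 + 94/165y + 168/55 to the basis.

S(f_1,f_3): lcm = xy. S = 32/55y^2 - 108/55y - 28/11.
  leading term y^2: subtract (-48/205)·h_4 from 32/55y^2 - 108/55y - 28/11 → -1876/1025y - 1876/1025
  leading term y: no divisor's leading term divides it; move -1876/1025y to the remainder.
  leading term 1: no divisor's leading term divides it; move -1876/1025 to the remainder.
  remainder -1876/1025y - 1876/1025 ≠ 0; add h_5 = -1876/1025y - 1876/1025 to the basis.

S(f_2,f_3): lcm = xy. S = -2/3x + 46/15y^2 - 8/5y - 22/3.
  leading term x: subtract (-2/15)·f_3 from -2/3x + 46/15y^2 - 8/5y - 22/3 → 46/15y^2 - 38/15y - 28/5
  leading term y^2: subtract (-253/205)·h_4 from 46/15y^2 - 38/15y - 28/5 → -1876/1025y - 1876/1025
  leading term y: subtract (1)·h_5 from -1876/1025y - 1876/1025 → 0
  remainder 0.

S(f_1,h_4): lcm = xy^2. S = 47/205xy + 252/205x - 9/11y^3 + 7/11y^2 - 28/11y.
  leading term xy: subtract (47/2255)·f_1 from 47/205xy + 252/205x - 9/11y^3 + 7/11y^2 - 28/11y → 252/205x - 9/11y^3 + 1858/2255y^2 - 6069/2255y + 1316/2255
  leading term x: subtract (252/1025)·f_3 from 252/205x - 9/11y^3 + 1858/2255y^2 - 6069/2255y + 1316/2255 → -9/11y^3 + 1858/2255y^2 - 10941/11275y - 29456/11275
  leading term y^3: subtract (27/82y)·h_4 from -9/11y^3 + 1858/2255y^2 - 10941/11275y - 29456/11275 → 7/11y^2 - 22281/11275y - 29456/11275
  leading term y^2: subtract (-21/82)·h_4 from 7/11y^2 - 22281/11275y - 29456/11275 → -1876/1025y - 1876/1025
  leading term y: subtract (1)·h_5 from -1876/1025y - 1876/1025 → 0
  remainder 0.

S(f_2,h_4): lcm = xy^2. S = -269/615xy + 252/205x + 5/3y^3 + y^2 - 22/3y.
  leading term xy: subtract (-269/6765)·f_1 from -269/615xy + 252/205x + 5/3y^3 + y^2 - 22/3y → 252/205x + 5/3y^3 + 1448/2255y^2 - 15909/2255y - 7532/6765
  leading term x: subtract (252/1025)·f_3 from 252/205x + 5/3y^3 + 1448/2255y^2 - 15909/2255y - 7532/6765 → 5/3y^3 + 1448/2255y^2 - 60141/11275y - 145768/33825
  leading term y^3: subtract (-55/82y)·h_4 from 5/3y^3 + 1448/2255y^2 - 60141/11275y - 145768/33825 → 169/165y^2 - 37041/11275y - 145768/33825
  leading term y^2: subtract (-169/410)·h_4 from 169/165y^2 - 37041/11275y - 145768/33825 → -1876/615y - 1876/615
  leading term y: subtract (5/3)·h_5 from -1876/615y - 1876/615 → 0
  remainder 0.

S(f_3,h_4): leading monomials are coprime, so the S-polynomial reduces to 0 (Buchberger's first criterion).
S(f_1,h_5): lcm = xy. S = -x - 9/11y^2 + 7/11y - 28/11.
  leading term x: subtract (-1/5)·f_3 from -x - 9/11y^2 + 7/11y - 28/11 → -9/11y^2 - 42/55y + 3/55
  leading term y^2: subtract (27/82)·h_4 from -9/11y^2 - 42/55y + 3/55 → -39/41y - 39/41
  leading term y: subtract (975/1876)·h_5 from -39/41y - 39/41 → 0
  remainder 0.

S(f_2,h_5): lcm = xy. S = -5/3x + 5/3y^2 + y - 22/3.
  leading term x: subtract (-1/3)·f_3 from -5/3x + 5/3y^2 + y - 22/3 → 5/3y^2 - 4/3y - 3
  leading term y^2: subtract (-55/82)·h_4 from 5/3y^2 - 4/3y - 3 → -39/41y - 39/41
  leading term y: subtract (975/1876)·h_5 from -39/41y - 39/41 → 0
  remainder 0.

S(f_3,h_5): leading monomials are coprime, so the S-polynomial reduces to 0 (Buchberger's first criterion).
S(h_4,h_5): lcm = y^2. S = -252/205y - 252/205.
  leading term y: subtract (45/67)·h_5 from -252/205y - 252/205 → 0
  remainder 0.

Every S-polynomial of the final basis reduces to 0, so we have a Gröbner basis.
Inter-reduce: drop elements whose leading term is divisible by another's, tail-reduce, and make monic.
Reduced Gröbner basis: {x + 4, y + 1}.

Elimination: the polynomial y + 1 lies in the elimination ideal for y, so y ∈ {-1}. For each such y, the remaining basis elements (now univariate) give the rest of the solution.
  y = -1: the earlier basis element becomes x + 4 = 0, giving x = -4 — point (-4, -1).

{(-4, -1)}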